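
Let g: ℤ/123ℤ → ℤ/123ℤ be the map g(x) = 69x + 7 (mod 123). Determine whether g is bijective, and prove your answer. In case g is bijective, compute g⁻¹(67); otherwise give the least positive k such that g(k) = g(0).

We have gcd(69, 123) = 3 > 1. Taking u = 0 and v = 41: g(0) = 7 and g(41) = 69·41 + 7 = 2836 ≡ 7 (mod 123).
So g(0) = g(41) while 0 ≠ 41, so g is not injective, hence not bijective.
Since g is not bijective, we find the least positive k with g(k) = g(0): this means 69k ≡ 0 (mod 123), i.e. 123 ∣ 69k. Since gcd(69, 123) = 3, dividing through by 3 this holds exactly when 41 ∣ 23k, and as gcd(23, 41) = 1, exactly when 41 ∣ k.
The smallest positive such k is 41.

41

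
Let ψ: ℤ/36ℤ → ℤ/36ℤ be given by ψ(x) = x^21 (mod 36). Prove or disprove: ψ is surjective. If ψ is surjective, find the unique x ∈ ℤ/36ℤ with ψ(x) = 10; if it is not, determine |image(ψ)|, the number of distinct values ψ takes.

ψ(0) = 0^21 = 0.
ψ(6): Repeated squaring mod 36: 6^1 ≡ 6, 6^2 ≡ 6² = 36 ≡ 0, 6^4 ≡ 0² = 0, 6^8 ≡ 0² = 0, 6^16 ≡ 0² = 0. Since 21 = 16 + 4 + 1, 6^21 ≡ 0·0·6: 0·0 = 0, then 0·6 = 0. So 6^21 ≡ 0 (mod 36).
So ψ(0) = ψ(6) = 0 while 0 ≠ 6, hence ψ is not injective.
A non-injective map from the 36-element set ℤ/36ℤ to itself takes at most 35 distinct values, so it cannot be surjective. Hence ψ is not surjective.
Since ψ is not surjective, we determine |image(ψ)|. Computing x^21 mod 36 for each x (by repeated squaring, reducing mod 36 at every step), the values ψ(0), ψ(1), …, ψ(35) are: 0, 1, 8, 27, 28, 17, 0, 19, 8, 9, 28, 35, 0, 1, 8, 27, 28, 17, 0, 19, 8, 9, 28, 35, 0, 1, 8, 27, 28, 17, 0, 19, 8, 9, 28, 35.
The distinct values are {0, 1, 8, 9, 17, 19, 27, 28, 35}; there are 9 of them.

9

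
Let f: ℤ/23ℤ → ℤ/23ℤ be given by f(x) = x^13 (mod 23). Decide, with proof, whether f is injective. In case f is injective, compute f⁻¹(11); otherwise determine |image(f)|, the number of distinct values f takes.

Since 23 is prime, the nonzero elements of ℤ/23ℤ form a cyclic group of order 22.
As gcd(13, 22) = 1, raising to the 13th power is a bijection on this group: if a^13 ≡ b^13 then (ab^{−1})^13 = 1, and the only element of order dividing gcd(13, 22) = 1 is 1, so a = b.
With f(0) = 0 this makes f injective on all of ℤ/23ℤ, hence bijective (finite equal-size domain and codomain). In particular f is injective.
Since f is injective, we find the preimage of 11. The inverse of x ↦ x^13 on (ℤ/23ℤ)^× is x ↦ x^17, because 13·17 = 221 = 10·22 + 1 ≡ 1 (mod 22) and x^{22} = 1 for x ≠ 0 (Fermat). So f⁻¹(11) = 11^17 mod 23.
Repeated squaring mod 23: 11^1 ≡ 11, 11^2 ≡ 11² = 121 ≡ 6, 11^4 ≡ 6² = 36 ≡ 13, 11^8 ≡ 13² = 169 ≡ 8, 11^16 ≡ 8² = 64 ≡ 18. Since 17 = 16 + 1, 11^17 ≡ 18·11: 18·11 = 198 ≡ 14. So 11^17 ≡ 14 (mod 23).
Hence f⁻¹(11) = 14.

14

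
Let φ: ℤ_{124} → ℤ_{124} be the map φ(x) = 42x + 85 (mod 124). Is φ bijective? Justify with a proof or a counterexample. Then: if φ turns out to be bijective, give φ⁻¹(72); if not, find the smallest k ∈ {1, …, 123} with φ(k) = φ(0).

62

We have gcd(42, 124) = 2 > 1. Taking a = 0 and b = 62: φ(0) = 85 and φ(62) = 42·62 + 85 = 2689 ≡ 85 (mod 124).
So φ(0) = φ(62) while 0 ≠ 62, therefore φ is not injective, hence not bijective.
Since φ is not bijective, we find the least positive k with φ(k) = φ(0): this means 42k ≡ 0 (mod 124), i.e. 124 ∣ 42k. Since gcd(42, 124) = 2, dividing through by 2 this holds exactly when 62 ∣ 21k, and as gcd(21, 62) = 1, exactly when 62 ∣ k.
The smallest positive such k is 62.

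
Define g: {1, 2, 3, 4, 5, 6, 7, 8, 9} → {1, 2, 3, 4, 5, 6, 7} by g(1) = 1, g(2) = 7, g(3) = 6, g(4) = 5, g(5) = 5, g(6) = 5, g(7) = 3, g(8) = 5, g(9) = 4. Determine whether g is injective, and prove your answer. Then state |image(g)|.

6

g(4) = 5 = g(5) with 4 ≠ 5, so g is not injective.
The image of g is {1, 3, 4, 5, 6, 7}, which has 6 elements.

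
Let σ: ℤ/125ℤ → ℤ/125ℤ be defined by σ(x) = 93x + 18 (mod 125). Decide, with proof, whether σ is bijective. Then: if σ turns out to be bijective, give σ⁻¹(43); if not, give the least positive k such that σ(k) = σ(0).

If σ(u) = σ(v), then 93u ≡ 93v (mod 125). Because gcd(93, 125) = 1, we may cancel 93 to get u ≡ v (mod 125).
We now compute 93⁻¹ mod 125 explicitly. Euclid's algorithm: 125 = 1·93 + 32, 93 = 2·32 + 29, 32 = 1·29 + 3, 29 = 9·3 + 2, 3 = 1·2 + 1; back-substituting gives 1 = 82·93 − 61·125, so 93⁻¹ ≡ 82 (mod 125).
Then y ↦ 82(y − 18) is a two-sided inverse to σ, so every y ∈ ℤ/125ℤ has a preimage.
Therefore σ is bijective.
Since σ is bijective, we compute σ⁻¹(43): solve 93x + 18 ≡ 43 (mod 125), i.e. 93x ≡ 25 (mod 125).
Multiplying by 93⁻¹ = 82 gives x ≡ 82·25 = 2050 = 16·125 + 50 ≡ 50 (mod 125).
Check: σ(50) = 93·50 + 18 = 4668 = 37·125 + 43 ≡ 43 (mod 125).

50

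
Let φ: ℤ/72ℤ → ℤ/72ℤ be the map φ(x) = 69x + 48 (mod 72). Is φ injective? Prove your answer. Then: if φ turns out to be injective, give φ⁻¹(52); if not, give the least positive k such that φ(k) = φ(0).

We have gcd(69, 72) = 3 > 1. Taking u = 0 and v = 24: φ(0) = 48 and φ(24) = 69·24 + 48 = 1704 ≡ 48 (mod 72).
So φ(0) = φ(24) while 0 ≠ 24, so φ is not injective.
Since φ is not injective, we find the least positive k with φ(k) = φ(0): this means 69k ≡ 0 (mod 72), i.e. 72 ∣ 69k. Since gcd(69, 72) = 3, dividing through by 3 this holds exactly when 24 ∣ 23k, and as gcd(23, 24) = 1, exactly when 24 ∣ k.
The smallest positive such k is 24.

24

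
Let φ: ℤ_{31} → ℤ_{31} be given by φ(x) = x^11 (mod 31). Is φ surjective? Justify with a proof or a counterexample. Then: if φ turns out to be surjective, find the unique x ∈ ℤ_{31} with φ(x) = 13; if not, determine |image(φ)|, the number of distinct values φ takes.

3

Since 31 is prime, the nonzero elements of ℤ_{31} form a cyclic group of order 30.
As gcd(11, 30) = 1, raising to the 11th power is a bijection on this group: if a^11 ≡ b^11 then (ab^{−1})^11 = 1, and the only element of order dividing gcd(11, 30) = 1 is 1, so a = b.
With φ(0) = 0 this makes φ injective on all of ℤ_{31}, hence bijective (finite equal-size domain and codomain). In particular φ is surjective.
Since φ is surjective, we find the preimage of 13. The inverse of x ↦ x^11 on (ℤ_{31})^× is x ↦ x^11, because 11·11 = 121 = 4·30 + 1 ≡ 1 (mod 30) and x^{30} = 1 for x ≠ 0 (Fermat). So φ⁻¹(13) = 13^11 mod 31.
Repeated squaring mod 31: 13^1 ≡ 13, 13^2 ≡ 13² = 169 ≡ 14, 13^4 ≡ 14² = 196 ≡ 10, 13^8 ≡ 10² = 100 ≡ 7. Since 11 = 8 + 2 + 1, 13^11 ≡ 7·14·13: 7·14 = 98 ≡ 5, then 5·13 = 65 ≡ 3. So 13^11 ≡ 3 (mod 31).
Hence φ⁻¹(13) = 3.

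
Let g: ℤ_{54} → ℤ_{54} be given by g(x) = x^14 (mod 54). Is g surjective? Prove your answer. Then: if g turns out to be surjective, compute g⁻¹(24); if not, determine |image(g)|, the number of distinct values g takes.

g(0) = 0^14 = 0.
g(6): Repeated squaring mod 54: 6^1 ≡ 6, 6^2 ≡ 6² = 36, 6^4 ≡ 36² = 1296 ≡ 0, 6^8 ≡ 0² = 0. Since 14 = 8 + 4 + 2, 6^14 ≡ 0·0·36: 0·0 = 0, then 0·36 = 0. So 6^14 ≡ 0 (mod 54).
So g(0) = g(6) = 0 while 0 ≠ 6, therefore g is not injective.
A non-injective map from the 54-element set ℤ_{54} to itself takes at most 53 distinct values, so it cannot be surjective. Therefore g is not surjective.
Since g is not surjective, we determine |image(g)|. Computing x^14 mod 54 for each x (by repeated squaring, reducing mod 54 at every step), the values g(0), g(1), …, g(53) are: 0, 1, 22, 27, 52, 7, 0, 13, 10, 27, 46, 31, 0, 43, 16, 27, 4, 19, 0, 37, 40, 27, 34, 25, 0, 49, 28, 27, 28, 49, 0, 25, 34, 27, 40, 37, 0, 19, 4, 27, 16, 43, 0, 31, 46, 27, 10, 13, 0, 7, 52, 27, 22, 1.
The distinct values are {0, 1, 4, 7, 10, 13, 16, 19, 22, 25, 27, 28, 31, 34, 37, 40, 43, 46, 49, 52}; there are 20 of them.

20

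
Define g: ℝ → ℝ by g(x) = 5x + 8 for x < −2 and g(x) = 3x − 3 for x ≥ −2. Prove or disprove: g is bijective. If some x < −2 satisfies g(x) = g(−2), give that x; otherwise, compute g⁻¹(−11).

Both pieces are strictly increasing (slopes 5 and 3), so each is injective on its own interval.
The left piece maps (−∞, −2) onto (−∞, −2); the right piece maps [−2, ∞) onto [−9, ∞).
These images overlap. In particular g(−2) = −9 (right piece), and solving 5x + 8 = −9 on the left piece gives x = −17/5 < −2.
So g(−17/5) = g(−2) with −17/5 ≠ −2, and g is not injective, hence not bijective. This x = −17/5 is the requested value below −2.

-17/5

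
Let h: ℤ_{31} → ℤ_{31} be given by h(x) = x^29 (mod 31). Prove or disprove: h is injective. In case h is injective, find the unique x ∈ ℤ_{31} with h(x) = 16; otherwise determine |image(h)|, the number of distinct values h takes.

2

Since 31 is prime, the nonzero elements of ℤ_{31} form a cyclic group of order 30.
As gcd(29, 30) = 1, raising to the 29th power is a bijection on this group: if s^29 ≡ t^29 then (st^{−1})^29 = 1, and the only element of order dividing gcd(29, 30) = 1 is 1, so s = t.
With h(0) = 0 this makes h injective on all of ℤ_{31}, hence bijective (finite equal-size domain and codomain). In particular h is injective.
Since h is injective, we find the preimage of 16. The inverse of x ↦ x^29 on (ℤ_{31})^× is x ↦ x^29, because 29·29 = 841 = 28·30 + 1 ≡ 1 (mod 30) and x^{30} = 1 for x ≠ 0 (Fermat). So h⁻¹(16) = 16^29 mod 31.
Repeated squaring mod 31: 16^1 ≡ 16, 16^2 ≡ 16² = 256 ≡ 8, 16^4 ≡ 8² = 64 ≡ 2, 16^8 ≡ 2² = 4, 16^16 ≡ 4² = 16. Since 29 = 16 + 8 + 4 + 1, 16^29 ≡ 16·4·2·16: 16·4 = 64 ≡ 2, then 2·2 = 4, then 4·16 = 64 ≡ 2. So 16^29 ≡ 2 (mod 31).
Hence h⁻¹(16) = 2.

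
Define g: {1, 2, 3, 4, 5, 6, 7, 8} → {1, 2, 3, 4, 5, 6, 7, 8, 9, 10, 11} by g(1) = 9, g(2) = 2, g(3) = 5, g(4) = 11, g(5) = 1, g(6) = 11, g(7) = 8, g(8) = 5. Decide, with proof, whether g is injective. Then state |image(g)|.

6

g(4) = 11 = g(6) with 4 ≠ 6, so g is not injective.
The image of g is {1, 2, 5, 8, 9, 11}, which has 6 elements.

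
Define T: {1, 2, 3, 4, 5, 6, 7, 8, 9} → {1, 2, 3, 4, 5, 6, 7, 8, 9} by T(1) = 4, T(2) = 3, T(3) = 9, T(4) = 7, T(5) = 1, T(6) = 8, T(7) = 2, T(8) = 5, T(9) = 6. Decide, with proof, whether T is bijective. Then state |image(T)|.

9

The values 4, 3, 9, 7, 1, 8, 2, 5, 6 are a permutation of {1, 2, 3, 4, 5, 6, 7, 8, 9}: each element appears exactly once.
So T is injective and surjective, hence bijective.
The image of T is {1, 2, 3, 4, 5, 6, 7, 8, 9}, which has 9 elements.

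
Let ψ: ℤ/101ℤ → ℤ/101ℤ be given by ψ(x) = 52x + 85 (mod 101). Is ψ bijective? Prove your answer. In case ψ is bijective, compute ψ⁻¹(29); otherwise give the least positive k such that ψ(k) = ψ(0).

30

If ψ(a) = ψ(b), then 52a ≡ 52b (mod 101). Because gcd(52, 101) = 1, we may cancel 52 to get a ≡ b (mod 101).
We now compute 52⁻¹ mod 101 explicitly. Euclid's algorithm: 101 = 1·52 + 49, 52 = 1·49 + 3, 49 = 16·3 + 1; back-substituting gives 1 = 68·52 − 35·101, so 52⁻¹ ≡ 68 (mod 101).
Then y ↦ 68(y − 85) is a two-sided inverse to ψ, so every y ∈ ℤ/101ℤ has a preimage.
Hence ψ is bijective.
Since ψ is bijective, we compute ψ⁻¹(29): solve 52x + 85 ≡ 29 (mod 101), i.e. 52x ≡ 45 (mod 101).
Multiplying by 52⁻¹ = 68 gives x ≡ 68·45 = 3060 = 30·101 + 30 ≡ 30 (mod 101).
Check: ψ(30) = 52·30 + 85 = 1645 = 16·101 + 29 ≡ 29 (mod 101).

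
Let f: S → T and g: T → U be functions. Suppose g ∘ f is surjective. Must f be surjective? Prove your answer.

No. Take S = {0, 1, 2}, T = {0, 1, 2, 3, 4, 5}, U = {0}, f(a) = 0 for every a ∈ S, and g(b) = 0 for every b ∈ T.
Then g ∘ f is surjective onto {0}, but 5 ∈ T has no preimage under f, so f is not surjective.

not surjective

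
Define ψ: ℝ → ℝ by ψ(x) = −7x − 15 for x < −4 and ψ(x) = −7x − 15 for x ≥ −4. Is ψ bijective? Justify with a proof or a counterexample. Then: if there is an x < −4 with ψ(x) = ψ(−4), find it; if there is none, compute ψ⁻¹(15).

Both pieces are strictly decreasing (slopes −7 and −7), so each is injective on its own interval.
The left piece maps (−∞, −4) onto (13, ∞); the right piece maps [−4, ∞) onto (−∞, 13].
Since 13 = 13, the images partition ℝ: ψ is injective and surjective, hence bijective.
Because the two images are disjoint, no x < −4 has ψ(x) = ψ(−4), so we compute ψ⁻¹(15): 15 lies in (13, ∞), so solve −7x − 15 = 15: x = (15 + 15)/(−7) = −30/7.

-30/7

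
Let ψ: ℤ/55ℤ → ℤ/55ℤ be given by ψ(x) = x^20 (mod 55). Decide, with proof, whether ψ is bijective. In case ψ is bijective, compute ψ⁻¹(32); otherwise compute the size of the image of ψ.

4

ψ(1) = 1^20 = 1.
ψ(2): Repeated squaring mod 55: 2^1 ≡ 2, 2^2 ≡ 2² = 4, 2^4 ≡ 4² = 16, 2^8 ≡ 16² = 256 ≡ 36, 2^16 ≡ 36² = 1296 ≡ 31. Since 20 = 16 + 4, 2^20 ≡ 31·16: 31·16 = 496 ≡ 1. So 2^20 ≡ 1 (mod 55).
So ψ(1) = ψ(2) = 1 while 1 ≠ 2, thus ψ is not injective, hence not bijective.
Since ψ is not bijective, we determine |image(ψ)|. Computing x^20 mod 55 for each x (by repeated squaring, reducing mod 55 at every step), the values ψ(0), ψ(1), …, ψ(54) are: 0, 1, 1, 1, 1, 45, 1, 1, 1, 1, 45, 11, 1, 1, 1, 45, 1, 1, 1, 1, 45, 1, 11, 1, 1, 45, 1, 1, 1, 1, 45, 1, 1, 11, 1, 45, 1, 1, 1, 1, 45, 1, 1, 1, 11, 45, 1, 1, 1, 1, 45, 1, 1, 1, 1.
The distinct values are {0, 1, 11, 45}; there are 4 of them.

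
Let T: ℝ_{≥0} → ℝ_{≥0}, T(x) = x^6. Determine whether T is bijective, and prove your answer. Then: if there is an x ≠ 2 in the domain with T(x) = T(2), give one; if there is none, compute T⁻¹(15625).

On ℝ_{≥0}, x ↦ x^6 is strictly increasing (injective) and for any y ∈ ℝ_{≥0} the 6th root y^{1/6} lies in ℝ_{≥0} (surjective). So T is bijective.
Since x ↦ x^6 is strictly increasing on ℝ_{≥0}, it is injective there, so no x ≠ 2 in the domain has T(x) = T(2). We therefore compute T⁻¹(15625) = 15625^{1/6} = 5 (indeed 5^6 = 15625).

5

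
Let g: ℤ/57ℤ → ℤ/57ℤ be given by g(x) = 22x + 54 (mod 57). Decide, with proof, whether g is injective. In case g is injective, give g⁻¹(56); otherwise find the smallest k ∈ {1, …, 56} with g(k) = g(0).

Recall that injectivity means: for all a, b in the domain, g(a) = g(b) implies a = b.
Suppose g(a) = g(b) in ℤ/57ℤ. Then 22a + 54 ≡ 22b + 54 (mod 57), so 22(a − b) ≡ 0 (mod 57).
Since gcd(22, 57) = 1, 22 is invertible modulo 57, hence a − b ≡ 0 (mod 57), i.e. a = b.
So g is injective.
We now compute 22⁻¹ mod 57 explicitly. Euclid's algorithm: 57 = 2·22 + 13, 22 = 1·13 + 9, 13 = 1·9 + 4, 9 = 2·4 + 1; back-substituting gives 1 = 13·22 − 5·57, so 22⁻¹ ≡ 13 (mod 57).
Since g is injective, we find g⁻¹(56): we need 22x ≡ 56 − 54 ≡ 2 (mod 57). Using 22⁻¹ = 13: x ≡ 13·2 = 26, so x = 26.
Check: g(26) = 22·26 + 54 = 626 = 10·57 + 56 ≡ 56 (mod 57).

26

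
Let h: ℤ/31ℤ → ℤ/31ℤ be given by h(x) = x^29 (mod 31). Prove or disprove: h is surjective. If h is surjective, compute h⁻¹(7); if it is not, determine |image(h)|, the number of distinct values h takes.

9

Since 31 is prime, the nonzero elements of ℤ/31ℤ form a cyclic group of order 30.
As gcd(29, 30) = 1, raising to the 29th power is a bijection on this group: if s^29 ≡ t^29 then (st^{−1})^29 = 1, and the only element of order dividing gcd(29, 30) = 1 is 1, so s = t.
With h(0) = 0 this makes h injective on all of ℤ/31ℤ, hence bijective (finite equal-size domain and codomain). In particular h is surjective.
Since h is surjective, we find the preimage of 7. The inverse of x ↦ x^29 on (ℤ/31ℤ)^× is x ↦ x^29, because 29·29 = 841 = 28·30 + 1 ≡ 1 (mod 30) and x^{30} = 1 for x ≠ 0 (Fermat). So h⁻¹(7) = 7^29 mod 31.
Repeated squaring mod 31: 7^1 ≡ 7, 7^2 ≡ 7² = 49 ≡ 18, 7^4 ≡ 18² = 324 ≡ 14, 7^8 ≡ 14² = 196 ≡ 10, 7^16 ≡ 10² = 100 ≡ 7. Since 29 = 16 + 8 + 4 + 1, 7^29 ≡ 7·10·14·7: 7·10 = 70 ≡ 8, then 8·14 = 112 ≡ 19, then 19·7 = 133 ≡ 9. So 7^29 ≡ 9 (mod 31).
Hence h⁻¹(7) = 9.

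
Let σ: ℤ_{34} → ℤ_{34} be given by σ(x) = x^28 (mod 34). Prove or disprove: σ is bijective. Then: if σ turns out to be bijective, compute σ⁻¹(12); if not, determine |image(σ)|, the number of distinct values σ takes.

10

σ(3): Repeated squaring mod 34: 3^1 ≡ 3, 3^2 ≡ 3² = 9, 3^4 ≡ 9² = 81 ≡ 13, 3^8 ≡ 13² = 169 ≡ 33, 3^16 ≡ 33² = 1089 ≡ 1. Since 28 = 16 + 8 + 4, 3^28 ≡ 1·33·13: 1·33 = 33, then 33·13 = 429 ≡ 21. So 3^28 ≡ 21 (mod 34).
σ(5): Repeated squaring mod 34: 5^1 ≡ 5, 5^2 ≡ 5² = 25, 5^4 ≡ 25² = 625 ≡ 13, 5^8 ≡ 13² = 169 ≡ 33, 5^16 ≡ 33² = 1089 ≡ 1. Since 28 = 16 + 8 + 4, 5^28 ≡ 1·33·13: 1·33 = 33, then 33·13 = 429 ≡ 21. So 5^28 ≡ 21 (mod 34).
So σ(3) = σ(5) = 21 while 3 ≠ 5, therefore σ is not injective, hence not bijective.
Since σ is not bijective, we determine |image(σ)|. Computing x^28 mod 34 for each x (by repeated squaring, reducing mod 34 at every step), the values σ(0), σ(1), …, σ(33) are: 0, 1, 16, 21, 18, 21, 30, 13, 16, 33, 30, 13, 4, 1, 4, 33, 18, 17, 18, 33, 4, 1, 4, 13, 30, 33, 16, 13, 30, 21, 18, 21, 16, 1.
The distinct values are {0, 1, 4, 13, 16, 17, 18, 21, 30, 33}; there are 10 of them.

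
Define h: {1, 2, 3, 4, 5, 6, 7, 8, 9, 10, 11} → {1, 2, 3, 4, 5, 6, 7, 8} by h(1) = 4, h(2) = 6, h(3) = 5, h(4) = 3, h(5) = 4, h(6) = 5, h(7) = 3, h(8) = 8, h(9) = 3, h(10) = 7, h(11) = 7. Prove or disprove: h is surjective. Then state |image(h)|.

No element maps to 1, so h is not surjective.
The image of h is {3, 4, 5, 6, 7, 8}, which has 6 elements.

6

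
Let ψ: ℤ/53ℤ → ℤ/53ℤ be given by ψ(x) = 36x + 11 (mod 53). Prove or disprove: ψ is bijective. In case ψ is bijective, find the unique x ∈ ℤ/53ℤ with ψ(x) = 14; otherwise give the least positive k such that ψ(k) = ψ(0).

31

If ψ(u) = ψ(v), then 36u ≡ 36v (mod 53). Because gcd(36, 53) = 1, we may cancel 36 to get u ≡ v (mod 53).
We now compute 36⁻¹ mod 53 explicitly. Euclid's algorithm: 53 = 1·36 + 17, 36 = 2·17 + 2, 17 = 8·2 + 1; back-substituting gives 1 = 28·36 − 19·53, so 36⁻¹ ≡ 28 (mod 53).
For any y ∈ ℤ/53ℤ, x = 28(y − 11) mod 53 satisfies ψ(x) = 36·28(y − 11) + 11 ≡ y (since 36·28 ≡ 1 mod 53). So every y has a preimage.
Hence ψ is bijective.
Since ψ is bijective, we find ψ⁻¹(14): we need 36x ≡ 14 − 11 ≡ 3 (mod 53). Using 36⁻¹ = 28: x ≡ 28·3 = 84 = 1·53 + 31, so x = 31.
Check: ψ(31) = 36·31 + 11 = 1127 = 21·53 + 14 ≡ 14 (mod 53).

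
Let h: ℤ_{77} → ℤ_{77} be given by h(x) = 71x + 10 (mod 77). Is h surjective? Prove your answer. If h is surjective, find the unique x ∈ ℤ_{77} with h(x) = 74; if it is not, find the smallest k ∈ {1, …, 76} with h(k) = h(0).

Since gcd(71, 77) = 1, 71 is invertible modulo 77. Euclid's algorithm: 77 = 1·71 + 6, 71 = 11·6 + 5, 6 = 1·5 + 1; back-substituting gives 1 = 64·71 − 59·77, so 71⁻¹ ≡ 64 (mod 77).
Then y ↦ 64(y − 10) is a two-sided inverse to h, so every y ∈ ℤ_{77} has a preimage.
Thus h is surjective.
Since h is surjective, we find h⁻¹(74): we need 71x ≡ 74 − 10 ≡ 64 (mod 77). Using 71⁻¹ = 64: x ≡ 64·64 = 4096 = 53·77 + 15, so x = 15.
Check: h(15) = 71·15 + 10 = 1075 = 13·77 + 74 ≡ 74 (mod 77).

15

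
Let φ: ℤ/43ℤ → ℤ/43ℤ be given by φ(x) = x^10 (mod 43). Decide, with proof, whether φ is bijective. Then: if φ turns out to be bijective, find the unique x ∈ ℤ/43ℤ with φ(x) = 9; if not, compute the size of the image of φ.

φ(21): Repeated squaring mod 43: 21^1 ≡ 21, 21^2 ≡ 21² = 441 ≡ 11, 21^4 ≡ 11² = 121 ≡ 35, 21^8 ≡ 35² = 1225 ≡ 21. Since 10 = 8 + 2, 21^10 ≡ 21·11: 21·11 = 231 ≡ 16. So 21^10 ≡ 16 (mod 43).
φ(22): Repeated squaring mod 43: 22^1 ≡ 22, 22^2 ≡ 22² = 484 ≡ 11, 22^4 ≡ 11² = 121 ≡ 35, 22^8 ≡ 35² = 1225 ≡ 21. Since 10 = 8 + 2, 22^10 ≡ 21·11: 21·11 = 231 ≡ 16. So 22^10 ≡ 16 (mod 43).
So φ(21) = φ(22) = 16 while 21 ≠ 22, thus φ is not injective, hence not bijective.
Since φ is not bijective, we determine |image(φ)|. Computing x^10 mod 43 for each x (by repeated squaring, reducing mod 43 at every step), the values φ(0), φ(1), …, φ(42) are: 0, 1, 35, 10, 21, 24, 6, 36, 4, 14, 23, 41, 38, 15, 13, 25, 11, 9, 17, 40, 31, 16, 16, 31, 40, 17, 9, 11, 25, 13, 15, 38, 41, 23, 14, 4, 36, 6, 24, 21, 10, 35, 1.
The distinct values are {0, 1, 4, 6, 9, 10, 11, 13, 14, 15, 16, 17, 21, 23, 24, 25, 31, 35, 36, 38, 40, 41}; there are 22 of them.

22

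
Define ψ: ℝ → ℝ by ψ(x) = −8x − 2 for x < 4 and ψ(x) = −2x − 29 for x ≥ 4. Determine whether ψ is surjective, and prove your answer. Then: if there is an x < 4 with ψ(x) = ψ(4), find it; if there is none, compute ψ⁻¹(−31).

29/8

Both pieces are strictly decreasing (slopes −8 and −2), so each is injective on its own interval.
The left piece maps (−∞, 4) onto (−34, ∞); the right piece maps [4, ∞) onto (−∞, −37].
The union (−34, ∞) ∪ (−∞, −37] omits the interval between −34 and −37; in particular −34 has no preimage. So ψ is not surjective.
Because the two images are disjoint, no x < 4 has ψ(x) = ψ(4), so we compute ψ⁻¹(−31): −31 lies in (−34, ∞), so solve −8x − 2 = −31: x = (−31 + 2)/(−8) = 29/8.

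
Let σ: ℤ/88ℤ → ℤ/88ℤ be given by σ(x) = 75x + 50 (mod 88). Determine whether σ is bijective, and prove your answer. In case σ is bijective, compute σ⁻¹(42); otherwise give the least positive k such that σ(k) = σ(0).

By definition, σ is injective when σ(x_1) = σ(x_2) forces x_1 = x_2.
Suppose σ(x_1) = σ(x_2) in ℤ/88ℤ. Then 75x_1 + 50 ≡ 75x_2 + 50 (mod 88), therefore 75(x_1 − x_2) ≡ 0 (mod 88).
Since gcd(75, 88) = 1, 75 is invertible modulo 88, hence x_1 − x_2 ≡ 0 (mod 88), i.e. x_1 = x_2.
We now compute 75⁻¹ mod 88 explicitly. Euclid's algorithm: 88 = 1·75 + 13, 75 = 5·13 + 10, 13 = 1·10 + 3, 10 = 3·3 + 1; back-substituting gives 1 = 27·75 − 23·88, so 75⁻¹ ≡ 27 (mod 88).
For any y ∈ ℤ/88ℤ, x = 27(y − 50) mod 88 satisfies σ(x) = 75·27(y − 50) + 50 ≡ y (since 75·27 ≡ 1 mod 88). So every y has a preimage.
Therefore σ is bijective.
Since σ is bijective, we compute σ⁻¹(42): solve 75x + 50 ≡ 42 (mod 88), i.e. 75x ≡ 80 (mod 88).
Multiplying by 75⁻¹ = 27 gives x ≡ 27·80 = 2160 = 24·88 + 48 ≡ 48 (mod 88).
Check: σ(48) = 75·48 + 50 = 3650 = 41·88 + 42 ≡ 42 (mod 88).

48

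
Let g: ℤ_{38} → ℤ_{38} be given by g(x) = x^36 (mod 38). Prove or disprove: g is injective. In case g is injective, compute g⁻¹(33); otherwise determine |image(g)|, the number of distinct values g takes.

4

g(1) = 1^36 = 1.
g(3): Repeated squaring mod 38: 3^1 ≡ 3, 3^2 ≡ 3² = 9, 3^4 ≡ 9² = 81 ≡ 5, 3^8 ≡ 5² = 25, 3^16 ≡ 25² = 625 ≡ 17, 3^32 ≡ 17² = 289 ≡ 23. Since 36 = 32 + 4, 3^36 ≡ 23·5: 23·5 = 115 ≡ 1. So 3^36 ≡ 1 (mod 38).
So g(1) = g(3) = 1 while 1 ≠ 3, so g is not injective.
Since g is not injective, we determine |image(g)|. Computing x^36 mod 38 for each x (by repeated squaring, reducing mod 38 at every step), the values g(0), g(1), …, g(37) are: 0, 1, 20, 1, 20, 1, 20, 1, 20, 1, 20, 1, 20, 1, 20, 1, 20, 1, 20, 19, 20, 1, 20, 1, 20, 1, 20, 1, 20, 1, 20, 1, 20, 1, 20, 1, 20, 1.
The distinct values are {0, 1, 19, 20}; there are 4 of them.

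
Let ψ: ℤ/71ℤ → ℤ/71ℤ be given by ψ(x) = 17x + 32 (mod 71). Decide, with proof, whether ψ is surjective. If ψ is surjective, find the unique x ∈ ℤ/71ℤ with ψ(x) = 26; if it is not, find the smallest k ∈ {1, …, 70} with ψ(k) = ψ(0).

8

Recall: surjectivity means every element of the codomain has a preimage under ψ.
Since gcd(17, 71) = 1, 17 is invertible modulo 71. Euclid's algorithm: 71 = 4·17 + 3, 17 = 5·3 + 2, 3 = 1·2 + 1; back-substituting gives 1 = 46·17 − 11·71, so 17⁻¹ ≡ 46 (mod 71).
For any y ∈ ℤ/71ℤ, x = 46(y − 32) mod 71 satisfies ψ(x) = 17·46(y − 32) + 32 ≡ y (since 17·46 ≡ 1 mod 71). So every y has a preimage.
Hence ψ is surjective.
Since ψ is surjective, we find ψ⁻¹(26): we need 17x ≡ 26 − 32 ≡ 65 (mod 71). Using 17⁻¹ = 46: x ≡ 46·65 = 2990 = 42·71 + 8, so x = 8.
Check: ψ(8) = 17·8 + 32 = 168 = 2·71 + 26 ≡ 26 (mod 71).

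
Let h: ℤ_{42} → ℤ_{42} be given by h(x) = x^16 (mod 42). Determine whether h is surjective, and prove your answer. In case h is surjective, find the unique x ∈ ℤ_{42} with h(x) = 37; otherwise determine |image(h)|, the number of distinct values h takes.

h(4): Repeated squaring mod 42: 4^1 ≡ 4, 4^2 ≡ 4² = 16, 4^4 ≡ 16² = 256 ≡ 4, 4^8 ≡ 4² = 16, 4^16 ≡ 16² = 256 ≡ 4. So 4^16 ≡ 4 (mod 42).
h(10): Repeated squaring mod 42: 10^1 ≡ 10, 10^2 ≡ 10² = 100 ≡ 16, 10^4 ≡ 16² = 256 ≡ 4, 10^8 ≡ 4² = 16, 10^16 ≡ 16² = 256 ≡ 4. So 10^16 ≡ 4 (mod 42).
So h(4) = h(10) = 4 while 4 ≠ 10, thus h is not injective.
A non-injective map from the 42-element set ℤ_{42} to itself takes at most 41 distinct values, so it cannot be surjective. So h is not surjective.
Since h is not surjective, we determine |image(h)|. Computing x^16 mod 42 for each x (by repeated squaring, reducing mod 42 at every step), the values h(0), h(1), …, h(41) are: 0, 1, 16, 39, 4, 37, 36, 7, 22, 9, 4, 25, 30, 1, 28, 15, 16, 25, 18, 37, 22, 21, 22, 37, 18, 25, 16, 15, 28, 1, 30, 25, 4, 9, 22, 7, 36, 37, 4, 39, 16, 1.
The distinct values are {0, 1, 4, 7, 9, 15, 16, 18, 21, 22, 25, 28, 30, 36, 37, 39}; there are 16 of them.

16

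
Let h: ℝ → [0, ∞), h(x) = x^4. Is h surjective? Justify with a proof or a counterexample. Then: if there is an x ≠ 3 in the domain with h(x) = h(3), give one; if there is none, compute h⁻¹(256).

For any y ∈ [0, ∞), x = y^{1/4} ∈ ℝ satisfies x^4 = y, so h is surjective.
For the follow-up, such an x exists: taking x = −3 ∈ ℝ gives h(−3) = 81 = h(3) with −3 ≠ 3.

-3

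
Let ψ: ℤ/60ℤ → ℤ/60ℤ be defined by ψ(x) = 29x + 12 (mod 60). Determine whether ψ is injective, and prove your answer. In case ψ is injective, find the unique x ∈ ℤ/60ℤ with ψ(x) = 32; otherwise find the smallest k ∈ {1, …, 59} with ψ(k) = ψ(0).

40

Suppose ψ(x_1) = ψ(x_2) in ℤ/60ℤ. Then 29x_1 + 12 ≡ 29x_2 + 12 (mod 60), so 29(x_1 − x_2) ≡ 0 (mod 60).
Since gcd(29, 60) = 1, 29 is invertible modulo 60, thus x_1 − x_2 ≡ 0 (mod 60), i.e. x_1 = x_2.
Hence ψ is injective.
We now compute 29⁻¹ mod 60 explicitly. Euclid's algorithm: 60 = 2·29 + 2, 29 = 14·2 + 1; back-substituting gives 1 = 29·29 − 14·60, so 29⁻¹ ≡ 29 (mod 60).
Since ψ is injective, we compute ψ⁻¹(32): solve 29x + 12 ≡ 32 (mod 60), i.e. 29x ≡ 20 (mod 60).
Multiplying by 29⁻¹ = 29 gives x ≡ 29·20 = 580 = 9·60 + 40 ≡ 40 (mod 60).
Check: ψ(40) = 29·40 + 12 = 1172 = 19·60 + 32 ≡ 32 (mod 60).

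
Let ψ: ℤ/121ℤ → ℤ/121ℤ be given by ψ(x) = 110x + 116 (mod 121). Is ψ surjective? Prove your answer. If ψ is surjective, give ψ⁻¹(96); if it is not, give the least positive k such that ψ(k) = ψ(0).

11

Since gcd(110, 121) = 11, we have 110x ≡ 0 (mod 11) for all x, so ψ(x) ≡ 6 (mod 11).
But 0 ≢ 6 (mod 11), so 0 ∈ ℤ/121ℤ has no preimage. So ψ is not surjective.
Since ψ is not surjective, we find the least positive k with ψ(k) = ψ(0): this means 110k ≡ 0 (mod 121), i.e. 121 ∣ 110k. Since gcd(110, 121) = 11, dividing through by 11 this holds exactly when 11 ∣ 10k, and as gcd(10, 11) = 1, exactly when 11 ∣ k.
The smallest positive such k is 11.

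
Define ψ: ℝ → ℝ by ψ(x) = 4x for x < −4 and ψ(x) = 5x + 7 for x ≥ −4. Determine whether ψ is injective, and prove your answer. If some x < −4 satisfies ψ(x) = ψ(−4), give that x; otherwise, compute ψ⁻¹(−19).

Both pieces are strictly increasing (slopes 4 and 5), so each is injective on its own interval.
The left piece maps (−∞, −4) onto (−∞, −16); the right piece maps [−4, ∞) onto [−13, ∞).
These images are disjoint, so no value is attained by both pieces. Hence ψ is injective.
Because the two images are disjoint, no x < −4 has ψ(x) = ψ(−4), so we compute ψ⁻¹(−19): −19 lies in (−∞, −16), so solve 4x = −19: x = (−19 − 0)/4 = −19/4.

-19/4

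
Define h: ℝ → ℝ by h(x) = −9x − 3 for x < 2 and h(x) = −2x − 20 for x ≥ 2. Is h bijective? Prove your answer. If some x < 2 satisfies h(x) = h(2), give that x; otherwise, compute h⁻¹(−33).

Both pieces are strictly decreasing (slopes −9 and −2), so each is injective on its own interval.
The left piece maps (−∞, 2) onto (−21, ∞); the right piece maps [2, ∞) onto (−∞, −24].
The images leave a gap (−21 has no preimage), so h is not surjective, hence not bijective.
Because the two images are disjoint, no x < 2 has h(x) = h(2), so we compute h⁻¹(−33): −33 lies in (−∞, −24], so solve −2x − 20 = −33: x = (−33 + 20)/(−2) = 13/2.

13/2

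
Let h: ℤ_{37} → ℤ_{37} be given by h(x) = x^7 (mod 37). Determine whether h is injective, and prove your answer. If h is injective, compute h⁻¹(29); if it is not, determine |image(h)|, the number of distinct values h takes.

8

Since 37 is prime, the nonzero elements of ℤ_{37} form a cyclic group of order 36.
As gcd(7, 36) = 1, raising to the 7th power is a bijection on this group: if a^7 ≡ b^7 then (ab^{−1})^7 = 1, and the only element of order dividing gcd(7, 36) = 1 is 1, so a = b.
With h(0) = 0 this makes h injective on all of ℤ_{37}, hence bijective (finite equal-size domain and codomain). In particular h is injective.
Since h is injective, we find the preimage of 29. The inverse of x ↦ x^7 on (ℤ_{37})^× is x ↦ x^31, because 7·31 = 217 = 6·36 + 1 ≡ 1 (mod 36) and x^{36} = 1 for x ≠ 0 (Fermat). So h⁻¹(29) = 29^31 mod 37.
Repeated squaring mod 37: 29^1 ≡ 29, 29^2 ≡ 29² = 841 ≡ 27, 29^4 ≡ 27² = 729 ≡ 26, 29^8 ≡ 26² = 676 ≡ 10, 29^16 ≡ 10² = 100 ≡ 26. Since 31 = 16 + 8 + 4 + 2 + 1, 29^31 ≡ 26·10·26·27·29: 26·10 = 260 ≡ 1, then 1·26 = 26, then 26·27 = 702 ≡ 36, then 36·29 = 1044 ≡ 8. So 29^31 ≡ 8 (mod 37).
Hence h⁻¹(29) = 8.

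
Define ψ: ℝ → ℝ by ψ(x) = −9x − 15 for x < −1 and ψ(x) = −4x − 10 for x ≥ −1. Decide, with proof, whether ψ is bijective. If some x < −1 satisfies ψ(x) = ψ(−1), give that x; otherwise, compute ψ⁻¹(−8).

-1/2

Both pieces are strictly decreasing (slopes −9 and −4), so each is injective on its own interval.
The left piece maps (−∞, −1) onto (−6, ∞); the right piece maps [−1, ∞) onto (−∞, −6].
Since −6 = −6, the images partition ℝ: ψ is injective and surjective, hence bijective.
Because the two images are disjoint, no x < −1 has ψ(x) = ψ(−1), so we compute ψ⁻¹(−8): −8 lies in (−∞, −6], so solve −4x − 10 = −8: x = (−8 + 10)/(−4) = −1/2.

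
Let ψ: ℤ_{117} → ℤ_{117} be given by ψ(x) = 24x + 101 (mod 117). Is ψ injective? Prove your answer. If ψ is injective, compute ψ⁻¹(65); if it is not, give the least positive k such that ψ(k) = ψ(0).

Recall: ψ is injective if ψ(s) = ψ(t) implies s = t.
We have gcd(24, 117) = 3 > 1. Taking s = 0 and t = 39: ψ(0) = 101 and ψ(39) = 24·39 + 101 = 1037 ≡ 101 (mod 117).
So ψ(0) = ψ(39) while 0 ≠ 39, hence ψ is not injective.
Since ψ is not injective, we find the least positive k with ψ(k) = ψ(0): this means 24k ≡ 0 (mod 117), i.e. 117 ∣ 24k. Since gcd(24, 117) = 3, dividing through by 3 this holds exactly when 39 ∣ 8k, and as gcd(8, 39) = 1, exactly when 39 ∣ k.
The smallest positive such k is 39.

39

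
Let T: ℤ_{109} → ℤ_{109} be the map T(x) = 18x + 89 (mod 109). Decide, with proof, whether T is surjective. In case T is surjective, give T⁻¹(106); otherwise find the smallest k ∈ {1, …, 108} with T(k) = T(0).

7

Since gcd(18, 109) = 1, 18 is invertible modulo 109. Euclid's algorithm: 109 = 6·18 + 1; back-substituting gives 1 = 103·18 − 17·109, so 18⁻¹ ≡ 103 (mod 109).
For any y ∈ ℤ_{109}, x = 103(y − 89) mod 109 satisfies T(x) = 18·103(y − 89) + 89 ≡ y (since 18·103 ≡ 1 mod 109). So every y has a preimage.
Thus T is surjective.
Since T is surjective, we compute T⁻¹(106): solve 18x + 89 ≡ 106 (mod 109), i.e. 18x ≡ 17 (mod 109).
Multiplying by 18⁻¹ = 103 gives x ≡ 103·17 = 1751 = 16·109 + 7 ≡ 7 (mod 109).
Check: T(7) = 18·7 + 89 = 215 = 1·109 + 106 ≡ 106 (mod 109).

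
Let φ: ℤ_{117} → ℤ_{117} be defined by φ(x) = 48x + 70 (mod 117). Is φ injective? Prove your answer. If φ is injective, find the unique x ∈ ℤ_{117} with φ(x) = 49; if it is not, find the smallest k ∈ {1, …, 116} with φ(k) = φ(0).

Recall: injectivity means: for all u, v in the domain, φ(u) = φ(v) implies u = v.
We have gcd(48, 117) = 3 > 1. Taking u = 0 and v = 39: φ(0) = 70 and φ(39) = 48·39 + 70 = 1942 ≡ 70 (mod 117).
So φ(0) = φ(39) while 0 ≠ 39, hence φ is not injective.
Since φ is not injective, we find the least positive k with φ(k) = φ(0): this means 48k ≡ 0 (mod 117), i.e. 117 ∣ 48k. Since gcd(48, 117) = 3, dividing through by 3 this holds exactly when 39 ∣ 16k, and as gcd(16, 39) = 1, exactly when 39 ∣ k.
The smallest positive such k is 39.

39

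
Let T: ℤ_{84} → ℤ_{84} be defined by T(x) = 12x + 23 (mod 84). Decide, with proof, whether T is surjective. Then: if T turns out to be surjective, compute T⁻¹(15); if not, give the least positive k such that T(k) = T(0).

7

Recall: surjectivity means every element of the codomain has a preimage under T.
Since gcd(12, 84) = 12, we have 12x ≡ 0 (mod 12) for all x, so T(x) ≡ 11 (mod 12).
But 0 ≢ 11 (mod 12), so 0 ∈ ℤ_{84} has no preimage. Therefore T is not surjective.
Since T is not surjective, we find the least positive k with T(k) = T(0): this means 12k ≡ 0 (mod 84), i.e. 84 ∣ 12k. Since gcd(12, 84) = 12, dividing through by 12 this holds exactly when 7 ∣ k.
The smallest positive such k is 7.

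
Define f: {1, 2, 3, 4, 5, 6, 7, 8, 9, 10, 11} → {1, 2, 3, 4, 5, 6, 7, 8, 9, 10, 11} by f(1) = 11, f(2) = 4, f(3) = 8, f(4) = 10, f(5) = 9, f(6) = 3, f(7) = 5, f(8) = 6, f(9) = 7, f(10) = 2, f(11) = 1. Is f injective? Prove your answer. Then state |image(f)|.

The values f(1), …, f(11) are 11, 4, 8, 10, 9, 3, 5, 6, 7, 2, 1 — all distinct.
So f(a) = f(b) only when a = b, and f is injective.
The image of f is {1, 2, 3, 4, 5, 6, 7, 8, 9, 10, 11}, which has 11 elements.

11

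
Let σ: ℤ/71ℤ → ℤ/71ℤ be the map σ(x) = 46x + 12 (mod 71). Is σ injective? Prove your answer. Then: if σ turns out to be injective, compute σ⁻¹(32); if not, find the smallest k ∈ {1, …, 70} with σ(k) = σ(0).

By definition, σ is injective when σ(x_1) = σ(x_2) forces x_1 = x_2.
Suppose σ(x_1) = σ(x_2) in ℤ/71ℤ. Then 46x_1 + 12 ≡ 46x_2 + 12 (mod 71), therefore 46(x_1 − x_2) ≡ 0 (mod 71).
Since gcd(46, 71) = 1, 46 is invertible modulo 71, hence x_1 − x_2 ≡ 0 (mod 71), i.e. x_1 = x_2.
Thus σ is injective.
We now compute 46⁻¹ mod 71 explicitly. Euclid's algorithm: 71 = 1·46 + 25, 46 = 1·25 + 21, 25 = 1·21 + 4, 21 = 5·4 + 1; back-substituting gives 1 = 17·46 − 11·71, so 46⁻¹ ≡ 17 (mod 71).
Since σ is injective, we compute σ⁻¹(32): solve 46x + 12 ≡ 32 (mod 71), i.e. 46x ≡ 20 (mod 71).
Multiplying by 46⁻¹ = 17 gives x ≡ 17·20 = 340 = 4·71 + 56 ≡ 56 (mod 71).
Check: σ(56) = 46·56 + 12 = 2588 = 36·71 + 32 ≡ 32 (mod 71).

56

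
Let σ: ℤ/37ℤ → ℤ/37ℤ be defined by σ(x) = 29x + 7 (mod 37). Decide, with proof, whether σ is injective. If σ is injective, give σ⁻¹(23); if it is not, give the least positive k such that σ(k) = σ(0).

By definition, σ is injective if σ(x_1) = σ(x_2) implies x_1 = x_2.
Suppose σ(x_1) = σ(x_2) in ℤ/37ℤ. Then 29x_1 + 7 ≡ 29x_2 + 7 (mod 37), hence 29(x_1 − x_2) ≡ 0 (mod 37).
Since gcd(29, 37) = 1, 29 is invertible modulo 37, therefore x_1 − x_2 ≡ 0 (mod 37), i.e. x_1 = x_2.
Therefore σ is injective.
We now compute 29⁻¹ mod 37 explicitly. Euclid's algorithm: 37 = 1·29 + 8, 29 = 3·8 + 5, 8 = 1·5 + 3, 5 = 1·3 + 2, 3 = 1·2 + 1; back-substituting gives 1 = 23·29 − 18·37, so 29⁻¹ ≡ 23 (mod 37).
Since σ is injective, we find σ⁻¹(23): we need 29x ≡ 23 − 7 ≡ 16 (mod 37). Using 29⁻¹ = 23: x ≡ 23·16 = 368 = 9·37 + 35, so x = 35.
Check: σ(35) = 29·35 + 7 = 1022 = 27·37 + 23 ≡ 23 (mod 37).

35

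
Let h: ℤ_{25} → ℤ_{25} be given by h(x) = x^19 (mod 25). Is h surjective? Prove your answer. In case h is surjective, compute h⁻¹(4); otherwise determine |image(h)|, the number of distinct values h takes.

h(0) = 0^19 = 0.
h(5): Repeated squaring mod 25: 5^1 ≡ 5, 5^2 ≡ 5² = 25 ≡ 0, 5^4 ≡ 0² = 0, 5^8 ≡ 0² = 0, 5^16 ≡ 0² = 0. Since 19 = 16 + 2 + 1, 5^19 ≡ 0·0·5: 0·0 = 0, then 0·5 = 0. So 5^19 ≡ 0 (mod 25).
So h(0) = h(5) = 0 while 0 ≠ 5, thus h is not injective.
A non-injective map from the 25-element set ℤ_{25} to itself takes at most 24 distinct values, so it cannot be surjective. Hence h is not surjective.
Since h is not surjective, we determine |image(h)|. Computing x^19 mod 25 for each x (by repeated squaring, reducing mod 25 at every step), the values h(0), h(1), …, h(24) are: 0, 1, 13, 17, 19, 0, 21, 18, 22, 14, 0, 16, 23, 2, 9, 0, 11, 3, 7, 4, 0, 6, 8, 12, 24.
The distinct values are {0, 1, 2, 3, 4, 6, 7, 8, 9, 11, 12, 13, 14, 16, 17, 18, 19, 21, 22, 23, 24}; there are 21 of them.

21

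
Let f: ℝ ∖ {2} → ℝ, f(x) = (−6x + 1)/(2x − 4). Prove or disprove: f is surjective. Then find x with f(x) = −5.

19/4

If f(x) = −3, cross-multiplying gives 2(−6x + 1) = −6(2x − 4), which simplifies to 2 = 24 — false.  So −3 has no preimage and f is not surjective.
Solving f(x) = −5: cross-multiplying gives −6x + 1 = −5(2x − 4), which rearranges to 4x = 19, so x = 19/4.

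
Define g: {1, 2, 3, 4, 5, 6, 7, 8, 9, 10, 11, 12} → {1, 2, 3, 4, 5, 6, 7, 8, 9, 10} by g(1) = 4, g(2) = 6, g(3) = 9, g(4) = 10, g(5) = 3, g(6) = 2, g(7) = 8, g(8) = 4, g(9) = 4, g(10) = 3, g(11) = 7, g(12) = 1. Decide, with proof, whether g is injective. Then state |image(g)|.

9

g(1) = 4 = g(8) with 1 ≠ 8, so g is not injective.
The image of g is {1, 2, 3, 4, 6, 7, 8, 9, 10}, which has 9 elements.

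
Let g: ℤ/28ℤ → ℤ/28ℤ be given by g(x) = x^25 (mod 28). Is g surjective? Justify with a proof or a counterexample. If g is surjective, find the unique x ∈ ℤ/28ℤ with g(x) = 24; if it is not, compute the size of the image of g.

21

g(0) = 0^25 = 0.
g(14): Repeated squaring mod 28: 14^1 ≡ 14, 14^2 ≡ 14² = 196 ≡ 0, 14^4 ≡ 0² = 0, 14^8 ≡ 0² = 0, 14^16 ≡ 0² = 0. Since 25 = 16 + 8 + 1, 14^25 ≡ 0·0·14: 0·0 = 0, then 0·14 = 0. So 14^25 ≡ 0 (mod 28).
So g(0) = g(14) = 0 while 0 ≠ 14, hence g is not injective.
A non-injective map from the 28-element set ℤ/28ℤ to itself takes at most 27 distinct values, so it cannot be surjective. Hence g is not surjective.
Since g is not surjective, we determine |image(g)|. Computing x^25 mod 28 for each x (by repeated squaring, reducing mod 28 at every step), the values g(0), g(1), …, g(27) are: 0, 1, 16, 3, 4, 5, 20, 7, 8, 9, 24, 11, 12, 13, 0, 15, 16, 17, 4, 19, 20, 21, 8, 23, 24, 25, 12, 27.
The distinct values are {0, 1, 3, 4, 5, 7, 8, 9, 11, 12, 13, 15, 16, 17, 19, 20, 21, 23, 24, 25, 27}; there are 21 of them.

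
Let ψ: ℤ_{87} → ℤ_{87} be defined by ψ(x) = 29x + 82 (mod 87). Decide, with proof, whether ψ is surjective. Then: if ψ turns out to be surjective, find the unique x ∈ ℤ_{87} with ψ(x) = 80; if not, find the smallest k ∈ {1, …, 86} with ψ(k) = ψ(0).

Since gcd(29, 87) = 29, we have 29x ≡ 0 (mod 29) for all x, so ψ(x) ≡ 24 (mod 29).
But 0 ≢ 24 (mod 29), so 0 ∈ ℤ_{87} has no preimage. Thus ψ is not surjective.
Since ψ is not surjective, we find the least positive k with ψ(k) = ψ(0): this means 29k ≡ 0 (mod 87), i.e. 87 ∣ 29k. Since gcd(29, 87) = 29, dividing through by 29 this holds exactly when 3 ∣ k.
The smallest positive such k is 3.

3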